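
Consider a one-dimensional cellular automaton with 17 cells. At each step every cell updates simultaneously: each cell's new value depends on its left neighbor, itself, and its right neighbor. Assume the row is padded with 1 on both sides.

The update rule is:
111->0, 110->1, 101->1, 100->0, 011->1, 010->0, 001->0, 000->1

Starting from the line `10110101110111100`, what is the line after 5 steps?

00010011111000110

11111011011100100
00001111110100000
01101000011001110
11110011011001011
00010011111000110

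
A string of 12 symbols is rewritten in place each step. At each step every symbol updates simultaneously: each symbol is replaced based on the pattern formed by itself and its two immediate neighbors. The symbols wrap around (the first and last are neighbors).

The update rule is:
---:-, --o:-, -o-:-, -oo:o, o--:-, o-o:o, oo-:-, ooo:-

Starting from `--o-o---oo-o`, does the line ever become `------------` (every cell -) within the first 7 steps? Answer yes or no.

yes

---o----o-o-
---------o--
------------
all cells are - at step 3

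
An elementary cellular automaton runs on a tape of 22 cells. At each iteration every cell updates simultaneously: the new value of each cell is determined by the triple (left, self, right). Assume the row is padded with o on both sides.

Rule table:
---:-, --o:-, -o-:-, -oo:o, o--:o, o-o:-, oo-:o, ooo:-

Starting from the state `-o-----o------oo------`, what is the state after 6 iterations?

-o-oo--o-----o----o-o-

iteration 1: --o-----o-----ooo-----
iteration 2: o--o-----o----o-oo----
iteration 3: oo--o-----o-----ooo---
iteration 4: -oo--o-----o----o-oo--
iteration 5: -ooo--o-----o-----ooo-
iteration 6: -o-oo--o-----o----o-o-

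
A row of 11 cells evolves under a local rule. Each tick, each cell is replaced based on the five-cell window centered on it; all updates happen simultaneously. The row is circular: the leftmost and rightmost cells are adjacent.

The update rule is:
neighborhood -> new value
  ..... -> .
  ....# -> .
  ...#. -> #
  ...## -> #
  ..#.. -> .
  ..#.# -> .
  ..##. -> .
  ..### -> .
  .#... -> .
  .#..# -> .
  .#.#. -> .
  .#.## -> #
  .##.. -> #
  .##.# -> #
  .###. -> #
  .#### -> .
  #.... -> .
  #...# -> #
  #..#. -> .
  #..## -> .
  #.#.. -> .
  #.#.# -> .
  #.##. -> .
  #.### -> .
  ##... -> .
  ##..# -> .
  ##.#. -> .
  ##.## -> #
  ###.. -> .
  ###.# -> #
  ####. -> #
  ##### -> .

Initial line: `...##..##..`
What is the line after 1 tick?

..#.#...#..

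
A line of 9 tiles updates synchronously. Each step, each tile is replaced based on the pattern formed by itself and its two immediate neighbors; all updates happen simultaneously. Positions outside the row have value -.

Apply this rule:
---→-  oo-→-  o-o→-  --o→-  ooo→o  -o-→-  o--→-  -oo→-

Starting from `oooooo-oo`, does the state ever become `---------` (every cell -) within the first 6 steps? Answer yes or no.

yes

-oooo----
--oo-----
---------
all cells are - at step 3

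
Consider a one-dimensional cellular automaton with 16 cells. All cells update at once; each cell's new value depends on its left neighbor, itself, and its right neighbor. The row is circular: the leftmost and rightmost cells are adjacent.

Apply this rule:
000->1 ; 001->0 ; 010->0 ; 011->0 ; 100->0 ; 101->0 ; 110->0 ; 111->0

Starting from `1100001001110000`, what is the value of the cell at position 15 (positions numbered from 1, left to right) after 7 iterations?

0001100000000110
1100001111110000
0001100000000110  (repeats iteration 1; period 2)
iteration 7: 0001100000000110
position 15 holds 1

1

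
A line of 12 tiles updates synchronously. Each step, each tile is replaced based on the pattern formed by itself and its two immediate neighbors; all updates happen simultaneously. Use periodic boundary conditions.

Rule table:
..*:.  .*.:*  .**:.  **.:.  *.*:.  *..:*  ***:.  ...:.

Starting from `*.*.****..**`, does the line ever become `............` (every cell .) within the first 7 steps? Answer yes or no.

..*.....*...
..**....**..
....*.....*.
....**....**
*.....*.....
**....**....
..*.....*...
step 7 is ..*.....*..., still not uniform .

no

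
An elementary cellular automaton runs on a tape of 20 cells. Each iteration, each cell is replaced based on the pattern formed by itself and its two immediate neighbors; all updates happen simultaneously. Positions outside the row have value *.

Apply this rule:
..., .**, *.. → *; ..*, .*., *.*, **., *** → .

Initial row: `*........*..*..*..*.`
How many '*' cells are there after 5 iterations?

.*******..*..*..*...
.*......*..*..*..**.
..*****..*..*..*.*..
*.*....*..*..*....*.
...***..*..*..***...
count of *: 8

8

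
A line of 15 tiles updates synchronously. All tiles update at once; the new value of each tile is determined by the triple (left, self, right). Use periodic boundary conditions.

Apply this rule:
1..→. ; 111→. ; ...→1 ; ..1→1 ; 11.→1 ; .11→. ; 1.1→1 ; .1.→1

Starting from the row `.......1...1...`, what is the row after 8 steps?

1.....1.1111111

11111111.111.11
.......11..11..
1111111.1.1.1.1
......11111111.
111111.......1.
.....1.11111111
.111111.......1
1.....1.1111111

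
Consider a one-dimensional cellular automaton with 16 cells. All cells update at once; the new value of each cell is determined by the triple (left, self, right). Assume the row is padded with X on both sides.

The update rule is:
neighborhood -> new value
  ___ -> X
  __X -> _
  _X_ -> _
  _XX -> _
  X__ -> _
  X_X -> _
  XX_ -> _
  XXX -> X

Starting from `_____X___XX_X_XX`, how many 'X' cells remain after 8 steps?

_XXX___X_______X
__X__X___XXXXX__
_______X__XXX___
_XXXXX_____X__X_
__XXX__XXX______
___X____X__XXXX_
_X___XX_____XX__
___X____XXX_____
count of X: 4

4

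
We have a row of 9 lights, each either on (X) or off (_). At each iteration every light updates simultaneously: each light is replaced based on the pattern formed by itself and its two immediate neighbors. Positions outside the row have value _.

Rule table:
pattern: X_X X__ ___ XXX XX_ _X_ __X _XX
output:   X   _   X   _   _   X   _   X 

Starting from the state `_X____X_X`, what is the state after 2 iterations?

_XXX_XX__

_X_XX_XXX
_XXX_XX__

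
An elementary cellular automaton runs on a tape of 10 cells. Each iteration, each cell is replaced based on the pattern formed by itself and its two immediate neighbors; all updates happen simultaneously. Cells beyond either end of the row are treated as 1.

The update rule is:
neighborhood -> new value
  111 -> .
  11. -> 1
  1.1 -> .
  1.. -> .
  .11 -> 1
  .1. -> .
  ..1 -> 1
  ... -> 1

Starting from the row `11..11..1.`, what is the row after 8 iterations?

.11.11.11.

.1.111.1..
...1.1...1
.11....111
.11.1111..
.11.1..1.1
.11...1..1
.11.11..11
.11.11.11.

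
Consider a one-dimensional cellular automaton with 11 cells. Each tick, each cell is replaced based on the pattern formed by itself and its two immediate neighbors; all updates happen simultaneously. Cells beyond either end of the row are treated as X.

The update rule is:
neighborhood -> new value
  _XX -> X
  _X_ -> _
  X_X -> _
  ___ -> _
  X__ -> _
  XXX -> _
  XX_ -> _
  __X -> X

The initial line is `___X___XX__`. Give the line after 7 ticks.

_X__XX__XX_

__X___XX__X
_X___XX__XX
____XX__XX_
___XX__XX__
__XX__XX__X
_XX__XX__XX
_X__XX__XX_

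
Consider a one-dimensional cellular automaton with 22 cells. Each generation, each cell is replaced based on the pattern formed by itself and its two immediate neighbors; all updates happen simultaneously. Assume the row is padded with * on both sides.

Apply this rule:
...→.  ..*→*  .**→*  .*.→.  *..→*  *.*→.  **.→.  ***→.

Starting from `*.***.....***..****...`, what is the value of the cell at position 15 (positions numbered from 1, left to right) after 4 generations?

..*..*...**..***...*.*
**.**.*.**.***..*.*..*
...*....*..*..**...***
*.*.*..*.**.***.*.**..
position 15 holds *

*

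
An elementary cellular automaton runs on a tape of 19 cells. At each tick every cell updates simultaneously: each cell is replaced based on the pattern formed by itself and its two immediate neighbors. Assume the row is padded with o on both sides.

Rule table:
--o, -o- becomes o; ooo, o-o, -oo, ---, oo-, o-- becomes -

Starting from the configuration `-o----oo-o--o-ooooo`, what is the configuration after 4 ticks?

-o-o--oo--------oo-

tick 1: -o---o---o-oo------
tick 2: -o--oo--oo--------o
tick 3: -o-o---o---------o-
tick 4: -o-o--oo--------oo-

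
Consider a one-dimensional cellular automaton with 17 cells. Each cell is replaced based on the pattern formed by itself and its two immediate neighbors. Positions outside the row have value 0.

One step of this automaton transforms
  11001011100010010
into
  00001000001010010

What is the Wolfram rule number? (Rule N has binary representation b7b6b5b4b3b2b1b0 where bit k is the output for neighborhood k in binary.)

position 7: 111 → 0  (bit 7 = 0)
position 1: 110 → 0  (bit 6 = 0)
position 5: 101 → 0  (bit 5 = 0)
position 2: 100 → 0  (bit 4 = 0)
position 0: 011 → 0  (bit 3 = 0)
position 4: 010 → 1  (bit 2 = 1)
position 3: 001 → 0  (bit 1 = 0)
position 10: 000 → 1  (bit 0 = 1)
bits b7..b0 = 00000101 = 5

5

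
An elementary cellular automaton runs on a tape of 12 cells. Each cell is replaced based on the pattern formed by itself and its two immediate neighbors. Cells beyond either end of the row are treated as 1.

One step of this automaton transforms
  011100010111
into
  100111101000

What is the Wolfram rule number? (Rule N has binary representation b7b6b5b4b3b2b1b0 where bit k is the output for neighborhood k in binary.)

115

position 2: 111 → 0  (bit 7 = 0)
position 3: 110 → 1  (bit 6 = 1)
position 0: 101 → 1  (bit 5 = 1)
position 4: 100 → 1  (bit 4 = 1)
position 1: 011 → 0  (bit 3 = 0)
position 7: 010 → 0  (bit 2 = 0)
position 6: 001 → 1  (bit 1 = 1)
position 5: 000 → 1  (bit 0 = 1)
bits b7..b0 = 01110011 = 115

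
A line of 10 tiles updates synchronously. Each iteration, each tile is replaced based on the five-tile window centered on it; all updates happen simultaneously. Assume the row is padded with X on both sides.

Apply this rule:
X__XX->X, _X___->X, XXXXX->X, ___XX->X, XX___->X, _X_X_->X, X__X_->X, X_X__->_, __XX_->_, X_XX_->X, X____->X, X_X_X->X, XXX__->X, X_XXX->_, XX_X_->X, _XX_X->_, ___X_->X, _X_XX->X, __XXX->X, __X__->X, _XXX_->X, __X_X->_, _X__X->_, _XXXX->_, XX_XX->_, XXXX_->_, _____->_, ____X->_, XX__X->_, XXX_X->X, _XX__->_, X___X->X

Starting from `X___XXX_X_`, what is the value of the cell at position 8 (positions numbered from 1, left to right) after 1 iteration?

iteration 1: XXXXXXXXXX
position 8 holds X

X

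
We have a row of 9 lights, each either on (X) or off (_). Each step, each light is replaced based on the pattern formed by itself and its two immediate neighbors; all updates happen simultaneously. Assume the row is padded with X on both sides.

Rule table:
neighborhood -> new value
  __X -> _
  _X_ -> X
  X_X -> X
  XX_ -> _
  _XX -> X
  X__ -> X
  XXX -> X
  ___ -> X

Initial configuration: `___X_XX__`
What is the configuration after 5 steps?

XX_XXXXXX

XX_XXX_X_
X_XXX_XXX
_XXX_XXXX
XXX_XXXXX
XX_XXXXXX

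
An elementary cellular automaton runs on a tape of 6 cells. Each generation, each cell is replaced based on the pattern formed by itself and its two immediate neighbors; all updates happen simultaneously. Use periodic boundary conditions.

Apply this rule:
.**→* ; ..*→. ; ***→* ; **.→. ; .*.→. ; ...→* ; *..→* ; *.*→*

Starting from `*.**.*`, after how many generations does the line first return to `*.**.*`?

generation 1: .**.**
generation 2: **.**.
generation 3: *.**.*

3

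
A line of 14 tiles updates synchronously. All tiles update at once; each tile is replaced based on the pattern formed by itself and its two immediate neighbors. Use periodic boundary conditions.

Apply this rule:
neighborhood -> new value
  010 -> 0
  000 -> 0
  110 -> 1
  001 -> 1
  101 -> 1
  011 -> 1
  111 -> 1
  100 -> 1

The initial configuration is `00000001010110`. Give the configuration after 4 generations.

generation 1: 00000010101111
generation 2: 10000101011111
generation 3: 11001010111111
generation 4: 11110101111111

11110101111111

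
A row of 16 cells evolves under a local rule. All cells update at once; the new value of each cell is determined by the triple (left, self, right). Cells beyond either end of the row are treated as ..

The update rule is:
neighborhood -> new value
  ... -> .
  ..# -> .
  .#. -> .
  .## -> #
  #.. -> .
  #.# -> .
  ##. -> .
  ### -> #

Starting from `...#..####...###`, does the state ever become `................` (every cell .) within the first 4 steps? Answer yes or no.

......###....##.
......##.....#..
......#.........
................
all cells are . at step 4

yes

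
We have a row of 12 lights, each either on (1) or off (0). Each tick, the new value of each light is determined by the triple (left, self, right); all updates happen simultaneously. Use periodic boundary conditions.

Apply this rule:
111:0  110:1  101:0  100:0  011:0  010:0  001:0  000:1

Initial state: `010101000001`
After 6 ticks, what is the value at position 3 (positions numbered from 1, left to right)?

000000011100
111111000101
000001010000
111100000111
000101110000
110000010111
position 3 holds 0

0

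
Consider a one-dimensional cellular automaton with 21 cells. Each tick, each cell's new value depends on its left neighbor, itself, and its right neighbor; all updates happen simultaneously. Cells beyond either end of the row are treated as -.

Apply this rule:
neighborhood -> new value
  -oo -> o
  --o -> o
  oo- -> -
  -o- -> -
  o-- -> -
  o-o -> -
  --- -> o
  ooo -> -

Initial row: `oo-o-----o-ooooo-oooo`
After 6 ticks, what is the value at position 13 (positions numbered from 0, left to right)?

o

o----oooo--o-----o---
--oooo----o--oooo--oo
ooo----ooo--oo----oo-
o---oooo---oo--oooo--
--ooo----ooo--oo----o
ooo---oooo---oo--ooo-
position 13 holds o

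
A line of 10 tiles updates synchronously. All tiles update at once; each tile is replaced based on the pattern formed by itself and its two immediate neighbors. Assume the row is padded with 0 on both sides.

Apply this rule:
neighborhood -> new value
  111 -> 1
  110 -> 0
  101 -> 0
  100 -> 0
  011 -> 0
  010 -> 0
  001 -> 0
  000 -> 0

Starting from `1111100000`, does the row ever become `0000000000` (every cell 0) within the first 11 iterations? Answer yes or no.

0111000000
0010000000
0000000000
all cells are 0 at iteration 3

yes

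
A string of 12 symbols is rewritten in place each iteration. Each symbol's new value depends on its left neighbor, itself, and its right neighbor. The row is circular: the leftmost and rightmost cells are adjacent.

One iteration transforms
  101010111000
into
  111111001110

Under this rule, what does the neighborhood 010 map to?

At position 0 the neighborhood is 010; the next row has 1 there.

1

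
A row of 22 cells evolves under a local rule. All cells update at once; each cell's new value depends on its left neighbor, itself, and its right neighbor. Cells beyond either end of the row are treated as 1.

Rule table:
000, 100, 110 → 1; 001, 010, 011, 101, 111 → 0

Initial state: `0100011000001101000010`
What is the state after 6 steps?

0011001111100100111000
1001100000110010001110
1100111110011001100010
0110000011001100111000
0011111001100110001110
1000001100110011100010

1000001100110011100010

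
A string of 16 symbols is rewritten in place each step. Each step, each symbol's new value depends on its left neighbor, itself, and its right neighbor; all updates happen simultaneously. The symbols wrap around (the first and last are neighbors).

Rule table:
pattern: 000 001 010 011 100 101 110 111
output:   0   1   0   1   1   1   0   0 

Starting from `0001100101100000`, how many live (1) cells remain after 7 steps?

9

step 1: 0011011011010000
step 2: 0110110110101000
step 3: 1101101101010100
step 4: 1011011010101011
step 5: 0110110101010110
step 6: 1101101010101101
step 7: 0011010101011011
count of 1: 9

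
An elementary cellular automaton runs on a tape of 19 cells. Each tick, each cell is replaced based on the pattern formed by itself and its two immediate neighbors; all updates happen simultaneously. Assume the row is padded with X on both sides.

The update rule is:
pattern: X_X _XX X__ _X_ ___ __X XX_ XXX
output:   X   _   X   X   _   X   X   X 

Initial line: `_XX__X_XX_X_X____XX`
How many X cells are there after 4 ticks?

X_XXXXX_XXXXXX__X_X
XX_XXXXX_XXXXXXXXX_
XXX_XXXXX_XXXXXXXXX
XXXX_XXXXX_XXXXXXXX
count of X: 17

17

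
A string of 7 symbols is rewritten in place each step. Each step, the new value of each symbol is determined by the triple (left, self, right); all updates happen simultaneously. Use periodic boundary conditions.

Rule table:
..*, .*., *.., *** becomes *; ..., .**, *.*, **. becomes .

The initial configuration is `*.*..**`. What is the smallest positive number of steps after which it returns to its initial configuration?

..***.*
**.*..*
*..***.
***.*..
.*..***
.***.*.
*.*..**

7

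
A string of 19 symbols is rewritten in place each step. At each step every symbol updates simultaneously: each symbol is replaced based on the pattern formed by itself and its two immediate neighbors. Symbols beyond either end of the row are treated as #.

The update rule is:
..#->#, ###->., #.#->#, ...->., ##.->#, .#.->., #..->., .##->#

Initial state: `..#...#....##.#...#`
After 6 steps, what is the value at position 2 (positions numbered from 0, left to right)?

.

step 1: .#...#....####...##
step 2: #...#....##..#..##.
step 3: #..#....###.#..####
step 4: #.#....##.##..##...
step 5: ##....######.###..#
step 6: .#...##....###.#.##
position 2 holds .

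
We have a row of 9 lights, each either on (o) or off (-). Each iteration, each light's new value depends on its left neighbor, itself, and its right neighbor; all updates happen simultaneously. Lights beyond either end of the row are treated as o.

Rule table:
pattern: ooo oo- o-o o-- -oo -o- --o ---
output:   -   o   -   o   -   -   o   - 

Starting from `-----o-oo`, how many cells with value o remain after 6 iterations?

iteration 1: o---o----
iteration 2: oo-o-o--o
iteration 3: -o----oo-
iteration 4: --o--o-o-
iteration 5: oo-oo----
iteration 6: -o--oo--o
count of o: 4

4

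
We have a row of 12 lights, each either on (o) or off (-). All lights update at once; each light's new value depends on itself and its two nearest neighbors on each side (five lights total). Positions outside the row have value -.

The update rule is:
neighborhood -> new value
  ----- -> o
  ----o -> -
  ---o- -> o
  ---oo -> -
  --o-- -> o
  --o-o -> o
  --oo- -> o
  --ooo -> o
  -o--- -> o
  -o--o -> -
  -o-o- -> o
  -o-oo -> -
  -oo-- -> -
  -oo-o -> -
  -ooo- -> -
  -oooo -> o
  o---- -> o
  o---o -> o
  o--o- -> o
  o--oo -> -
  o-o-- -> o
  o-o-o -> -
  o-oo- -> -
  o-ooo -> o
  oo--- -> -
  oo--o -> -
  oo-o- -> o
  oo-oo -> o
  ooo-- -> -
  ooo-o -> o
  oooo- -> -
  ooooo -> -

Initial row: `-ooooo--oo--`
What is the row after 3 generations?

oo--o-o--o--

generation 1: -oo-----o--o
generation 2: -o--oo-oo-oo
generation 3: oo--o-o--o--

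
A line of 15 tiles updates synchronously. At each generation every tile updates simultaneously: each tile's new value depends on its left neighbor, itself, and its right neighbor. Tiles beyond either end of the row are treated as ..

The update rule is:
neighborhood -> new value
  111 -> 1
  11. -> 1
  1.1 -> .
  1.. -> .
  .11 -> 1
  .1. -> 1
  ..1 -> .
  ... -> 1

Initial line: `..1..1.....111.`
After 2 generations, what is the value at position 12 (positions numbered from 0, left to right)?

1.1..1.111.111.
1.1..1.111.111.
position 12 holds 1

1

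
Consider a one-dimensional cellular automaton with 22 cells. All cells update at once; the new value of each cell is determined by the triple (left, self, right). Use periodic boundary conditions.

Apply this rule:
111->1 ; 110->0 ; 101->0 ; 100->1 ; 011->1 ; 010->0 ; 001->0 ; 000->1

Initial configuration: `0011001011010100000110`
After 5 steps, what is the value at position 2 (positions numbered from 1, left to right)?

1010100010000011110101
0000011001111011100001
1111010101110011011100
1110000001101010011010
1101111101000001010000
position 2 holds 1

1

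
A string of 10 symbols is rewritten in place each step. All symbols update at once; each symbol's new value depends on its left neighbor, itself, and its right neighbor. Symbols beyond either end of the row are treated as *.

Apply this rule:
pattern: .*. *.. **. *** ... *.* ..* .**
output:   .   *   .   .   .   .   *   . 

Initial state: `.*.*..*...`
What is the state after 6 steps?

....**.*.*
*..*......
.**.*....*
.....*..*.
*...*.**..
.*.*....**

.*.*....**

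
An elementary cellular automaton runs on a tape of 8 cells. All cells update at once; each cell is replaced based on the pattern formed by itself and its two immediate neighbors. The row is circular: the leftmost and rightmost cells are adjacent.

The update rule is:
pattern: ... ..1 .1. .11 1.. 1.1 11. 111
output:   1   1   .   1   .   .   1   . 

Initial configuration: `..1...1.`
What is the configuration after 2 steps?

11..11..
11.111.1

11.111.1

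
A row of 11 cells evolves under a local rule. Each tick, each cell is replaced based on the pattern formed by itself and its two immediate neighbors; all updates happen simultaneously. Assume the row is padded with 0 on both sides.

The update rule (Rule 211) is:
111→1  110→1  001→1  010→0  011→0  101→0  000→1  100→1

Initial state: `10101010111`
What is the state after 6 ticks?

tick 1: 00000000011
tick 2: 11111111101
tick 3: 01111111100
tick 4: 10111111111
tick 5: 00011111111
tick 6: 11101111111

11101111111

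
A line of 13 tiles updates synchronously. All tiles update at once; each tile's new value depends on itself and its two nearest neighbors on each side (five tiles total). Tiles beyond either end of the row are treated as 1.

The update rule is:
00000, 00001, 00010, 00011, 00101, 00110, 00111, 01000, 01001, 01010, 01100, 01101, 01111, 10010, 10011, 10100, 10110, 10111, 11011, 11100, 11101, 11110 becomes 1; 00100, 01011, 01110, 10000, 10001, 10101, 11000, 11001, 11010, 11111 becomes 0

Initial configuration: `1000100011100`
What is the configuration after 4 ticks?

1001010110101
1011100110001
1110101110011
0110001010111

0110001010111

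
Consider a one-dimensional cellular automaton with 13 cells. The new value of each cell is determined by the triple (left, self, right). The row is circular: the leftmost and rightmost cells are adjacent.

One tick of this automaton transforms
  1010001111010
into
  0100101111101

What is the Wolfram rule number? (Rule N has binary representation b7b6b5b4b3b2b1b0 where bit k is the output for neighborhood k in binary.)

position 7: 111 → 1  (bit 7 = 1)
position 9: 110 → 1  (bit 6 = 1)
position 1: 101 → 1  (bit 5 = 1)
position 3: 100 → 0  (bit 4 = 0)
position 6: 011 → 1  (bit 3 = 1)
position 0: 010 → 0  (bit 2 = 0)
position 5: 001 → 0  (bit 1 = 0)
position 4: 000 → 1  (bit 0 = 1)
bits b7..b0 = 11101001 = 233

233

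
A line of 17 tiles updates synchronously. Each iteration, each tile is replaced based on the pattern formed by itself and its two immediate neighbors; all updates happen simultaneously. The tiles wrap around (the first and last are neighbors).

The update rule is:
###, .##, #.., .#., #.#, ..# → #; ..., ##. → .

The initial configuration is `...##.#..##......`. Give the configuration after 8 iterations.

###.###.###.##.##

..##.#####.#.....
.##.#####.###....
##.#####.###.#...
#.#####.###.###.#
.#####.###.###.##
#####.###.###.##.
####.###.###.##.#
###.###.###.##.##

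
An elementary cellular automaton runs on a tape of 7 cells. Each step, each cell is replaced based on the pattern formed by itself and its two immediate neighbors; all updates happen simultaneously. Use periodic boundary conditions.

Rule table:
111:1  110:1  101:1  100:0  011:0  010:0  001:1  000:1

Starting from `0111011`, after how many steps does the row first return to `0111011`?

step 1: 1011101
step 2: 1101110
step 3: 0110111
step 4: 1011011
step 5: 1101101
step 6: 1110110
step 7: 0111011

7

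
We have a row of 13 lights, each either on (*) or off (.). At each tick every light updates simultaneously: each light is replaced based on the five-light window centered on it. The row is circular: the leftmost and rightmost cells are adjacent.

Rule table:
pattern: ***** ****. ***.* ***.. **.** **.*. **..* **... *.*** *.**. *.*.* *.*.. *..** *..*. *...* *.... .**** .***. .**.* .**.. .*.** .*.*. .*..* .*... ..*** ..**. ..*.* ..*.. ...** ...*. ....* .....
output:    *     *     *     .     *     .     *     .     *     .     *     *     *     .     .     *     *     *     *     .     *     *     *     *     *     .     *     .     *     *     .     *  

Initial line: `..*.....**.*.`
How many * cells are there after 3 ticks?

tick 1: .*.***.*.*.**
tick 2: .*****.****.*
tick 3: ***********.*
count of *: 12

12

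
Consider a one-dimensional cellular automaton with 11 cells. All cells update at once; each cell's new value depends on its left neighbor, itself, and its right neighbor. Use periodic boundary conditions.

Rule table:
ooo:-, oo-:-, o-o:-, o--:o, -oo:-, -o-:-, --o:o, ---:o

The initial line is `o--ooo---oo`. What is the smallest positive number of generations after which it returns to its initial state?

2

-oo---ooo--
o--ooo---oo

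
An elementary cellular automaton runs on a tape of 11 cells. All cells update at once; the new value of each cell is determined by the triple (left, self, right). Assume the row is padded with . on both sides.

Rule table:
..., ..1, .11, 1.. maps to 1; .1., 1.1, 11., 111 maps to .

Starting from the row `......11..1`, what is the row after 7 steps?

11.1111111.

1111111.11.
1.......1.1
.1111111...
11......111
1.1111111..
..1......11
11.1111111.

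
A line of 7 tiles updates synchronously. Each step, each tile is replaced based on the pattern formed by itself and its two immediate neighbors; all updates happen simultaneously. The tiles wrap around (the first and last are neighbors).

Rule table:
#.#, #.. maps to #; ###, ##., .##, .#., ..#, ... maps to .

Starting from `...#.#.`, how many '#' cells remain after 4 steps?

step 1: ....#.#
step 2: #....#.
step 3: .#....#
step 4: #.#....
count of #: 2

2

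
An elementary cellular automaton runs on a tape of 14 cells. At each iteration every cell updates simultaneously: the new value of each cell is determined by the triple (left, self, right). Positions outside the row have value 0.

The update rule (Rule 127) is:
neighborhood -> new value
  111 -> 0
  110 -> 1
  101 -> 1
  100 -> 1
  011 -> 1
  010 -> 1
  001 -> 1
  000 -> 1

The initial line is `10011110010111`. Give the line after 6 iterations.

10011110000111

11110011111101
10011110000111
11110011111101  (repeats iteration 1; period 2)
iteration 6: 10011110000111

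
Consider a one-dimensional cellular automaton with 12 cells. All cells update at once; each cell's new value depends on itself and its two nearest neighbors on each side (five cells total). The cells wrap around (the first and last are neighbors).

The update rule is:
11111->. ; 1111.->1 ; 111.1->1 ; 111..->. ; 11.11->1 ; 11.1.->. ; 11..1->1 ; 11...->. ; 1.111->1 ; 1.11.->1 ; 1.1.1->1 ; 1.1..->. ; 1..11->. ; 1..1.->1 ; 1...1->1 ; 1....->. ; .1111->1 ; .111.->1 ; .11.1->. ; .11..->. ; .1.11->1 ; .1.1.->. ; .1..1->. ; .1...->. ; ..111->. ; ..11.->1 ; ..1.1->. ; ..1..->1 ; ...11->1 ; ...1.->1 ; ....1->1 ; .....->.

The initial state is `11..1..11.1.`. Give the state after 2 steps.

1111.111...1

1.111..1..11
1111.111...1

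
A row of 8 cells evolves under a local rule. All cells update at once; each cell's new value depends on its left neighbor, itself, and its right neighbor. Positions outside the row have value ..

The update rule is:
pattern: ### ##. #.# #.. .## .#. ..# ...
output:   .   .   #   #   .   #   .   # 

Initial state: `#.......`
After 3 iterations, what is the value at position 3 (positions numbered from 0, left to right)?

#

########
........
########
position 3 holds #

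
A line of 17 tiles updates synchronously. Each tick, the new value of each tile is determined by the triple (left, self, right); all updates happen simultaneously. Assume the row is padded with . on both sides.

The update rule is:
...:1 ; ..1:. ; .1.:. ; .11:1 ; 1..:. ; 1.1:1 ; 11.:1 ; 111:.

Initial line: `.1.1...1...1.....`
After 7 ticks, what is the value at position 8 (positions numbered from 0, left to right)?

..1..1...1...1111
1......1...1.1..1
..1111...1..1....
1.1..1.1......111
.1....1..1111.1.1
...11....1..11.1.
11.11.11....111..
position 8 holds .

.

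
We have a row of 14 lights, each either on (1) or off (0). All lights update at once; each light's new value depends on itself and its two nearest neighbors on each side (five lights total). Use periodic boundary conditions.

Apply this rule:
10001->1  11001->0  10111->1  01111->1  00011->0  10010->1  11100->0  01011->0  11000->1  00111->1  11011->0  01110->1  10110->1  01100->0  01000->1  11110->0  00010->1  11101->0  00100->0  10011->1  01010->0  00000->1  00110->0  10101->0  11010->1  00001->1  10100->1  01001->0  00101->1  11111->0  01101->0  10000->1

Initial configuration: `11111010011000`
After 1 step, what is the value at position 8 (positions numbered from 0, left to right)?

1

11000110100110
position 8 holds 1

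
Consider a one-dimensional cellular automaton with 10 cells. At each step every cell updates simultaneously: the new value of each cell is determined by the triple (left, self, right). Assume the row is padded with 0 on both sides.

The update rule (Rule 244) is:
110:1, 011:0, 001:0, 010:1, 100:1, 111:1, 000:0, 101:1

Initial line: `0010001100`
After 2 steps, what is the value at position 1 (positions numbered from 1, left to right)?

0

0011000110
0001100011
position 1 holds 0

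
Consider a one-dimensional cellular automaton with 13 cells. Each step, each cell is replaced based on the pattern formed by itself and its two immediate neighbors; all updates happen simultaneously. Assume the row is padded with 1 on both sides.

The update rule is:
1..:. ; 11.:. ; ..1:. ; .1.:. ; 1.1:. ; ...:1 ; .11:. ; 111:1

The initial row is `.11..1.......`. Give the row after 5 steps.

.1.......1...

.......11111.
.11111..111..
..111....1...
...1..11...1.
.1.......1...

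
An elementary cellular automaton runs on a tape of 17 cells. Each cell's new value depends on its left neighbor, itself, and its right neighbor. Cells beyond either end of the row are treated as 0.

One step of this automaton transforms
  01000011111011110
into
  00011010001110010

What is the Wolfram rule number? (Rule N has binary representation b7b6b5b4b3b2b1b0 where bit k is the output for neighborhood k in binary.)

position 7: 111 → 0  (bit 7 = 0)
position 10: 110 → 1  (bit 6 = 1)
position 11: 101 → 1  (bit 5 = 1)
position 2: 100 → 0  (bit 4 = 0)
position 6: 011 → 1  (bit 3 = 1)
position 1: 010 → 0  (bit 2 = 0)
position 0: 001 → 0  (bit 1 = 0)
position 3: 000 → 1  (bit 0 = 1)
bits b7..b0 = 01101001 = 105

105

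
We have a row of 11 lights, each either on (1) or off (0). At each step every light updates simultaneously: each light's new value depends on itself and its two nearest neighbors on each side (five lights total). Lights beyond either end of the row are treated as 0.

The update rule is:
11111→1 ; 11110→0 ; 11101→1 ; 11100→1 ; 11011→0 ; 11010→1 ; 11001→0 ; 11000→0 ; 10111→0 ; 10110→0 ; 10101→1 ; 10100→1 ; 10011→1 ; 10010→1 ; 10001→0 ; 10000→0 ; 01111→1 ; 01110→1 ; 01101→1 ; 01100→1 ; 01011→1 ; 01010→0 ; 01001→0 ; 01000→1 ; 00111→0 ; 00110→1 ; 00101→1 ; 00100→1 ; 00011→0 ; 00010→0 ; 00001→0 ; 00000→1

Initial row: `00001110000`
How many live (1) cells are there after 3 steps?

step 1: 11000110011
step 2: 11000110111
step 3: 11000110011
count of 1: 6

6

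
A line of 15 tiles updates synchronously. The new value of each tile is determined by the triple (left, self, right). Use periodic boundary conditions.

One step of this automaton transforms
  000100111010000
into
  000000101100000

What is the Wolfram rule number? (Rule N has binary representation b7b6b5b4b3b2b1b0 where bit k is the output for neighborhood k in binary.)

104

position 7: 111 → 0  (bit 7 = 0)
position 8: 110 → 1  (bit 6 = 1)
position 9: 101 → 1  (bit 5 = 1)
position 4: 100 → 0  (bit 4 = 0)
position 6: 011 → 1  (bit 3 = 1)
position 3: 010 → 0  (bit 2 = 0)
position 2: 001 → 0  (bit 1 = 0)
position 0: 000 → 0  (bit 0 = 0)
bits b7..b0 = 01101000 = 104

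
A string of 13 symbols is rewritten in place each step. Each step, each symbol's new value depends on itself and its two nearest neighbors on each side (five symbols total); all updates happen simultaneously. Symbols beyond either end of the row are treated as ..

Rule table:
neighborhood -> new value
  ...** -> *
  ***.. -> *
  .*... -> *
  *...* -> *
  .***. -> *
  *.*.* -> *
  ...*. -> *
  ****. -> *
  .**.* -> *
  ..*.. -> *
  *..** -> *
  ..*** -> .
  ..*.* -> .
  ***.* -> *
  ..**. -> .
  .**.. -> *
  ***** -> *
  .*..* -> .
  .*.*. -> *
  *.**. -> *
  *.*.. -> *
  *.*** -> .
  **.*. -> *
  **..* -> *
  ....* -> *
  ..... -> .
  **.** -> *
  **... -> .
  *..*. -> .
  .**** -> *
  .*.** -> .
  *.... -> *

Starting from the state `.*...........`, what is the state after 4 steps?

...*****.*...

step 1: ****.........
step 2: .***.*.......
step 3: *.******.....
step 4: ...*****.*...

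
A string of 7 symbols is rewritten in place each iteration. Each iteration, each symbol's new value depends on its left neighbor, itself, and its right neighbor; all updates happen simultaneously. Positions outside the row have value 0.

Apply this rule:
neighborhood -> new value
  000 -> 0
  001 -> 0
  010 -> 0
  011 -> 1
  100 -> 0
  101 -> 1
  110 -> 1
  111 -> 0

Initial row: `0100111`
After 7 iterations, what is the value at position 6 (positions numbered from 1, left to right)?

0000101
0000010
0000000
0000000  (fixed point — unchanged through iteration 7)
position 6 holds 0

0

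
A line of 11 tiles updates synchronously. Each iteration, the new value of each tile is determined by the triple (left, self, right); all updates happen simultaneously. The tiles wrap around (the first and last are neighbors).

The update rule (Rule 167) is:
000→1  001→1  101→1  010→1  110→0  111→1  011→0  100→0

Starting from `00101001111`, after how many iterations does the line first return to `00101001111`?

01111010110
10110111000
11001010011
10011110101
00101101110
11110010100
01100111101
10001011011
00111100101
01011001111
11100010110
01001111001
11010110011
10111000101
01010011110
11110101100
01101110001
10010100111
00111101011
01011011100
11100101001
11001111010
00010110111
01111001010
10110011110
11000101101
10011110010
10101100111
01110001011
10100111100
11101011001
11011100010
00101001111

33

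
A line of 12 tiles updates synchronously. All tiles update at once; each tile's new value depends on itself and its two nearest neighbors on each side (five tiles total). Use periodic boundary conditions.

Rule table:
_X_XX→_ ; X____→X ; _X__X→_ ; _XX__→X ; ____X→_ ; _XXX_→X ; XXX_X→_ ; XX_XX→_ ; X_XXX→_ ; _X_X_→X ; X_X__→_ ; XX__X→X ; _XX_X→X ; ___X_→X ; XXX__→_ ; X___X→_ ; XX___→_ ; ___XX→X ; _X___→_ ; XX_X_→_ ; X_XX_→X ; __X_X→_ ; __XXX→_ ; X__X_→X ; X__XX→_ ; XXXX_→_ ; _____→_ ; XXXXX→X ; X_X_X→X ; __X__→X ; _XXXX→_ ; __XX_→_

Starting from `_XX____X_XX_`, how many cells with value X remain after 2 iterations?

6

iteration 1: __X_X_X__XXX
iteration 2: XX_XXX____X_
count of X: 6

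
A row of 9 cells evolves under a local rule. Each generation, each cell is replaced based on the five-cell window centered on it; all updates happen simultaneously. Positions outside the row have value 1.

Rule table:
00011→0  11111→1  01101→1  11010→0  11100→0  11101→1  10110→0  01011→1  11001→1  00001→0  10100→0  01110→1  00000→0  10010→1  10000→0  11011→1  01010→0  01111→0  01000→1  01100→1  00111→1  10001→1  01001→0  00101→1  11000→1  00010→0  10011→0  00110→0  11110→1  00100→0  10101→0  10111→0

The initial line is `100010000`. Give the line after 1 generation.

011001000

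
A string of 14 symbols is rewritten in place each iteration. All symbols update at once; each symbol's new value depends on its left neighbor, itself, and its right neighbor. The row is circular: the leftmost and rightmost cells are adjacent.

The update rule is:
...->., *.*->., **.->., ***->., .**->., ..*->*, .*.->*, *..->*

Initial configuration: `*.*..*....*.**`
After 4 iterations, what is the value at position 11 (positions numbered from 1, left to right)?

.

..*****..**...
.*.....**..*..
***...*..****.
...*.****.....
position 11 holds .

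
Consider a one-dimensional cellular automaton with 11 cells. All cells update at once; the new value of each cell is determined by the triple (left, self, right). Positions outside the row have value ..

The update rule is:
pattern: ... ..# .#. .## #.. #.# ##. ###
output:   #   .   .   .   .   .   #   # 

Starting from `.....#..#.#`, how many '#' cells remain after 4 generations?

6

####.......
.###.######
..##..#####
#..#...####
count of #: 6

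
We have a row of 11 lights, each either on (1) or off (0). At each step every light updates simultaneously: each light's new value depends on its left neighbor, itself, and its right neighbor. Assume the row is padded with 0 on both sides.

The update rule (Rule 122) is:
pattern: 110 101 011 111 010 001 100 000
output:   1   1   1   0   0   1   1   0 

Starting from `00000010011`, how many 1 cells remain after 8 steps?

7

00000101111
00001011001
00010111110
00101100011
01011110111
10110011101
01111110110
11000011111
count of 1: 7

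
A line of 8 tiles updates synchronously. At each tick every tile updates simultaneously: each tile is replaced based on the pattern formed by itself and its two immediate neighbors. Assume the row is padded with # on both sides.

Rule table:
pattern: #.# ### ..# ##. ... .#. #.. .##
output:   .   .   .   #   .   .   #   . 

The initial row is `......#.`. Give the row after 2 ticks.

##......

#.......
##......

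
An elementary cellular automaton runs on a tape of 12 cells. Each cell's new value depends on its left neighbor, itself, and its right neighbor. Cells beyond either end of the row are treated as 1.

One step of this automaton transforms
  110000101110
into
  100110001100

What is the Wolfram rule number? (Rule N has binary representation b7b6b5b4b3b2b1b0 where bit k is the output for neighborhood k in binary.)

position 0: 111 → 1  (bit 7 = 1)
position 1: 110 → 0  (bit 6 = 0)
position 7: 101 → 0  (bit 5 = 0)
position 2: 100 → 0  (bit 4 = 0)
position 8: 011 → 1  (bit 3 = 1)
position 6: 010 → 0  (bit 2 = 0)
position 5: 001 → 0  (bit 1 = 0)
position 3: 000 → 1  (bit 0 = 1)
bits b7..b0 = 10001001 = 137

137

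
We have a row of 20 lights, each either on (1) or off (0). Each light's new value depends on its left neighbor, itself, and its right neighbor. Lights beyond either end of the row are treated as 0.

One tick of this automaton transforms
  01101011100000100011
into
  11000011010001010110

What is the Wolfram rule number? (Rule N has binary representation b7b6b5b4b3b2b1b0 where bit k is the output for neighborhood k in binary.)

position 7: 111 → 1  (bit 7 = 1)
position 2: 110 → 0  (bit 6 = 0)
position 3: 101 → 0  (bit 5 = 0)
position 9: 100 → 1  (bit 4 = 1)
position 1: 011 → 1  (bit 3 = 1)
position 4: 010 → 0  (bit 2 = 0)
position 0: 001 → 1  (bit 1 = 1)
position 10: 000 → 0  (bit 0 = 0)
bits b7..b0 = 10011010 = 154

154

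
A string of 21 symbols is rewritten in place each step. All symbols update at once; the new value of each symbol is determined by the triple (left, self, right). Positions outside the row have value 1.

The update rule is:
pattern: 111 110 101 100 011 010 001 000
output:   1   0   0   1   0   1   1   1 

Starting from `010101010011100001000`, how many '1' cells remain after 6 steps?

010101011101011111111
010101001001001111111
010101111111110111111
010100111111100011111
010111011111011101111
010010001110001000111
count of 1: 9

9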